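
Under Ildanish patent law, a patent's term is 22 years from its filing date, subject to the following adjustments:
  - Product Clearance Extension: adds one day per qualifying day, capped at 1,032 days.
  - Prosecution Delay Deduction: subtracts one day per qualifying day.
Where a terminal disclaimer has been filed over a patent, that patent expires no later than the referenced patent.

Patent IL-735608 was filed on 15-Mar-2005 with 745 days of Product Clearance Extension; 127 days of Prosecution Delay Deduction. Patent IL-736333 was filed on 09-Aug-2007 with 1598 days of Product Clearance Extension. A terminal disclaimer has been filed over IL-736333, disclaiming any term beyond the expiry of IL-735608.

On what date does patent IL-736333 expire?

November 22, 2028

Natural term of IL-736333:
  Base: filing + 22 years → 9 August 2029.
  Product Clearance Extension: 1598 days claimed exceeds the 1032-day cap, so +1032 days → 6 June 2032.
Expiry of referenced patent IL-735608:
  Base: filing + 22 years → 15 March 2027.
  Product Clearance Extension: 745 days (within the 1032-day cap) → +745 days → 29 March 2029.
  Prosecution Delay Deduction: −127 days → 22 November 2028.
Terminal disclaimer: IL-736333 expires on the earlier of 6 June 2032 and 22 November 2028.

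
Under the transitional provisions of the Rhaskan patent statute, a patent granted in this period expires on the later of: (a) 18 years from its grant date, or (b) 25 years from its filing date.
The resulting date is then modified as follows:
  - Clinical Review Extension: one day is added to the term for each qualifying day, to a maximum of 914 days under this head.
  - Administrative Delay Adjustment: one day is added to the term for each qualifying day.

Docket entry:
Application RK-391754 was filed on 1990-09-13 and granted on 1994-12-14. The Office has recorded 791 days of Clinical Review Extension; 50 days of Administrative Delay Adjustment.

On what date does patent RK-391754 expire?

2018-01-01

(a) grant + 18 years → 14 December 2012.
(b) filing + 25 years → 13 September 2015.
Later of the two: 13 September 2015.
Clinical Review Extension: 791 days (within the 914-day cap) → +791 days → 12 November 2017.
Administrative Delay Adjustment: +50 days → 1 January 2018.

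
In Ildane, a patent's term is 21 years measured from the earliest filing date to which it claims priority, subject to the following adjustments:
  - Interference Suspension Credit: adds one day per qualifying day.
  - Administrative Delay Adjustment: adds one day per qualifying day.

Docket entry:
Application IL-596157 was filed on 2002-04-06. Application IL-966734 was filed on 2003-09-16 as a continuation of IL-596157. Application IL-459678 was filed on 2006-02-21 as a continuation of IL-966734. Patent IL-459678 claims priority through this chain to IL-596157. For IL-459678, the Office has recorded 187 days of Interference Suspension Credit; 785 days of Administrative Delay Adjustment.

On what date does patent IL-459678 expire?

Earliest priority filing: 6 April 2002.
Base term: 6 April 2002 + 21 years → 6 April 2023.
Interference Suspension Credit: +187 days → 10 October 2023.
Administrative Delay Adjustment: +785 days → 3 December 2025.

December 3, 2025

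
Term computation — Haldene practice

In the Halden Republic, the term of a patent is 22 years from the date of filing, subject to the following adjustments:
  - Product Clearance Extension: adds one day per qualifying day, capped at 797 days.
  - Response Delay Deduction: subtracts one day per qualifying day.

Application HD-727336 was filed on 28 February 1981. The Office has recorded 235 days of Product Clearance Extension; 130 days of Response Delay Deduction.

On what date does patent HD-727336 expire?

Base term: filing date + 22 years → 28 February 2003.
Product Clearance Extension: 235 days (within the 797-day cap) → +235 days → 21 October 2003.
Response Delay Deduction: −130 days → 13 June 2003.

2003-06-13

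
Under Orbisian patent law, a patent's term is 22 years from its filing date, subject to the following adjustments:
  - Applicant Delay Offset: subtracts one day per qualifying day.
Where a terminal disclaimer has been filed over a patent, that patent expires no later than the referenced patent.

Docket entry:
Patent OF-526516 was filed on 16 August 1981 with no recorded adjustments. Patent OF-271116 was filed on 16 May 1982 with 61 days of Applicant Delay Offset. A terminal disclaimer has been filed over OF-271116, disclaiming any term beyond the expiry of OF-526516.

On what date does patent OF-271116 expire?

Natural term of OF-271116:
  Base: filing + 22 years → 16 May 2004.
  Applicant Delay Offset: −61 days → 16 March 2004.
Expiry of referenced patent OF-526516:
  Base: filing + 22 years → 16 August 2003.
Terminal disclaimer: OF-271116 expires on the earlier of 16 March 2004 and 16 August 2003.

2003-08-16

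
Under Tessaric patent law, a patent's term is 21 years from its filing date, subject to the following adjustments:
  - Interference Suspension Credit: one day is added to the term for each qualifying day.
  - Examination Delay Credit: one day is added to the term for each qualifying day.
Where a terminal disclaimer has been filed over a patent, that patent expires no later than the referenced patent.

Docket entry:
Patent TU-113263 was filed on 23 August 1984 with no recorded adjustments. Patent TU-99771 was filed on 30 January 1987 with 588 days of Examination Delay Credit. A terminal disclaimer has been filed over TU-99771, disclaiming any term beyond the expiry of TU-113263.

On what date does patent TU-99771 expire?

2005-08-23

Natural term of TU-99771:
  Base: filing + 21 years → 30 January 2008.
  Examination Delay Credit: +588 days → 9 September 2009.
Expiry of referenced patent TU-113263:
  Base: filing + 21 years → 23 August 2005.
Terminal disclaimer: TU-99771 expires on the earlier of 9 September 2009 and 23 August 2005.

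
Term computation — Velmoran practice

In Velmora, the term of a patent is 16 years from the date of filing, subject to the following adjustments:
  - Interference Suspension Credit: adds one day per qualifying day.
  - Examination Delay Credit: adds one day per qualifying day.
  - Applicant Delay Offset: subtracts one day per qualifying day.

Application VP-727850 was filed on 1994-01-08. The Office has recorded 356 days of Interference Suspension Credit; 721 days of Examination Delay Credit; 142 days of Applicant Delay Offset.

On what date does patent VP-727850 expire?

Base term: filing date + 16 years → 8 January 2010.
Interference Suspension Credit: +356 days → 30 December 2010.
Examination Delay Credit: +721 days → 20 December 2012.
Applicant Delay Offset: −142 days → 31 July 2012.

2012-07-31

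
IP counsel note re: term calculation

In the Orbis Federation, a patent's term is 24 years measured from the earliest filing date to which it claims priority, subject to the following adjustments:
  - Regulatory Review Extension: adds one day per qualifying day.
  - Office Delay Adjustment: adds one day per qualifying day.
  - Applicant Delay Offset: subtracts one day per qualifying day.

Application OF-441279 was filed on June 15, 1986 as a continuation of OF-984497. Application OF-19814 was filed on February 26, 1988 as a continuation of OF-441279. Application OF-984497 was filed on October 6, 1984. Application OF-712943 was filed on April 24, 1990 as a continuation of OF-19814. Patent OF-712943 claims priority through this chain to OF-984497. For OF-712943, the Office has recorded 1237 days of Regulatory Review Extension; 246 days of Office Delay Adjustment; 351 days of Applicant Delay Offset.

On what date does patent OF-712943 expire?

Earliest priority filing: 6 October 1984.
Base term: 6 October 1984 + 24 years → 6 October 2008.
Regulatory Review Extension: +1237 days → 25 February 2012.
Office Delay Adjustment: +246 days → 28 October 2012.
Applicant Delay Offset: −351 days → 12 November 2011.

2011-11-12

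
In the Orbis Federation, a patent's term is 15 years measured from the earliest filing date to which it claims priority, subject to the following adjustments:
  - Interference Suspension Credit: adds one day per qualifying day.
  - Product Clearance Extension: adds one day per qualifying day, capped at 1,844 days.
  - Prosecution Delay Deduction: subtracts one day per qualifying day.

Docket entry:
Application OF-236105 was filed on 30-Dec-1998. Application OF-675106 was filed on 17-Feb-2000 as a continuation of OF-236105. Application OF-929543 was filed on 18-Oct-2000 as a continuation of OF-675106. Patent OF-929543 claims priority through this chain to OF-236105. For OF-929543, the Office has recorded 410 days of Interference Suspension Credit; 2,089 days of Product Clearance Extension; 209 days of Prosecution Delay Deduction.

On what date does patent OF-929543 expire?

2019-08-06

Earliest priority filing: 30 December 1998.
Base term: 30 December 1998 + 15 years → 30 December 2013.
Interference Suspension Credit: +410 days → 13 February 2015.
Product Clearance Extension: 2089 days claimed exceeds the 1844-day cap, so +1844 days → 2 March 2020.
Prosecution Delay Deduction: −209 days → 6 August 2019.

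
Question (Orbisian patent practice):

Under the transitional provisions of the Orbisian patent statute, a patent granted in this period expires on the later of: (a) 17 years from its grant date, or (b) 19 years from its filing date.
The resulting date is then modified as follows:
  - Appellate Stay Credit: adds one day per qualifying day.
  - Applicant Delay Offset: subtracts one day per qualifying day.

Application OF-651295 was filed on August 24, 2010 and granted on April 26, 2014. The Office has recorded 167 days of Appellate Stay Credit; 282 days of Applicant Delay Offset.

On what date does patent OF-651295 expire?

January 1, 2031

(a) grant + 17 years → 26 April 2031.
(b) filing + 19 years → 24 August 2029.
Later of the two: 26 April 2031.
Appellate Stay Credit: +167 days → 10 October 2031.
Applicant Delay Offset: −282 days → 1 January 2031.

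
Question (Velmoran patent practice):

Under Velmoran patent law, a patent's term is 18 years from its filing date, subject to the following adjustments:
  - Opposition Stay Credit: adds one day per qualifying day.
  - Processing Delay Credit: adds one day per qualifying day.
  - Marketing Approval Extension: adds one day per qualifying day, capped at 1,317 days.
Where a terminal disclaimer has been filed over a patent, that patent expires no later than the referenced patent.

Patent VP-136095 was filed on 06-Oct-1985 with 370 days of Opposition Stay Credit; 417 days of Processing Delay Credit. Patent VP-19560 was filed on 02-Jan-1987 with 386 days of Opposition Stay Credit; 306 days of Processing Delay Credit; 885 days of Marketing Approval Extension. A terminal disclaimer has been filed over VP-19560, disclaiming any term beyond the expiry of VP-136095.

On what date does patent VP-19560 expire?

December 1, 2005

Natural term of VP-19560:
  Base: filing + 18 years → 2 January 2005.
  Opposition Stay Credit: +386 days → 23 January 2006.
  Processing Delay Credit: +306 days → 25 November 2006.
  Marketing Approval Extension: 885 days (within the 1317-day cap) → +885 days → 28 April 2009.
Expiry of referenced patent VP-136095:
  Base: filing + 18 years → 6 October 2003.
  Opposition Stay Credit: +370 days → 10 October 2004.
  Processing Delay Credit: +417 days → 1 December 2005.
Terminal disclaimer: VP-19560 expires on the earlier of 28 April 2009 and 1 December 2005.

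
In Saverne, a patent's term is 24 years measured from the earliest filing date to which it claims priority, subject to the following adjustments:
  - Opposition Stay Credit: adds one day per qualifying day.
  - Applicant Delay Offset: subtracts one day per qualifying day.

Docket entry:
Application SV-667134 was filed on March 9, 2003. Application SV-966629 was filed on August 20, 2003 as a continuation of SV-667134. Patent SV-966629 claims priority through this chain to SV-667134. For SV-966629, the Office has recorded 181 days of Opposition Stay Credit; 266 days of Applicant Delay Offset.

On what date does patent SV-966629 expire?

Earliest priority filing: 9 March 2003.
Base term: 9 March 2003 + 24 years → 9 March 2027.
Opposition Stay Credit: +181 days → 6 September 2027.
Applicant Delay Offset: −266 days → 14 December 2026.

December 14, 2026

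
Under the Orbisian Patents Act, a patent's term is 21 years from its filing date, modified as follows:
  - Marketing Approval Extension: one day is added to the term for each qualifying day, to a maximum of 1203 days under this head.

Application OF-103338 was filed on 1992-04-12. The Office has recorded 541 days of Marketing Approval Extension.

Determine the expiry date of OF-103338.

Base term: filing date + 21 years → 12 April 2013.
Marketing Approval Extension: 541 days (within the 1203-day cap) → +541 days → 5 October 2014.

October 5, 2014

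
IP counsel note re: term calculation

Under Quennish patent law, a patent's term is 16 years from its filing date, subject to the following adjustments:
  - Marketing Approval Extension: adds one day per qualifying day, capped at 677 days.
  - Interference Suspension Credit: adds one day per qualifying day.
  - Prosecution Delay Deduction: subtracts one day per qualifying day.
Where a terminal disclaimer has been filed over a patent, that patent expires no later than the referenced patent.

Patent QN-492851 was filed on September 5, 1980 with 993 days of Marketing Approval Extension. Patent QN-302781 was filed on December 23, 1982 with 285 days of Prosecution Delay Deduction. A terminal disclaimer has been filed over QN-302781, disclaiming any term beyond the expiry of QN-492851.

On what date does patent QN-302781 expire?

March 13, 1998

Natural term of QN-302781:
  Base: filing + 16 years → 23 December 1998.
  Prosecution Delay Deduction: −285 days → 13 March 1998.
Expiry of referenced patent QN-492851:
  Base: filing + 16 years → 5 September 1996.
  Marketing Approval Extension: 993 days claimed exceeds the 677-day cap, so +677 days → 14 July 1998.
Terminal disclaimer: QN-302781 expires on the earlier of 13 March 1998 and 14 July 1998.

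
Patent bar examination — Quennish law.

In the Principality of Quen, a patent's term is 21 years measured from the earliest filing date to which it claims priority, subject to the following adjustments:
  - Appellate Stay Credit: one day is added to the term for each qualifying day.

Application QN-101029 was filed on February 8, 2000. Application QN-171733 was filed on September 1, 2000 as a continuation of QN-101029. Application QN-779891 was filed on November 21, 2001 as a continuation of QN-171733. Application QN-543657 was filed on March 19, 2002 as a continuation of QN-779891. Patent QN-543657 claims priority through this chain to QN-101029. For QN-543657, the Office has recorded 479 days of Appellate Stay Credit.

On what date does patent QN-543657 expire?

2022-06-02

Earliest priority filing: 8 February 2000.
Base term: 8 February 2000 + 21 years → 8 February 2021.
Appellate Stay Credit: +479 days → 2 June 2022.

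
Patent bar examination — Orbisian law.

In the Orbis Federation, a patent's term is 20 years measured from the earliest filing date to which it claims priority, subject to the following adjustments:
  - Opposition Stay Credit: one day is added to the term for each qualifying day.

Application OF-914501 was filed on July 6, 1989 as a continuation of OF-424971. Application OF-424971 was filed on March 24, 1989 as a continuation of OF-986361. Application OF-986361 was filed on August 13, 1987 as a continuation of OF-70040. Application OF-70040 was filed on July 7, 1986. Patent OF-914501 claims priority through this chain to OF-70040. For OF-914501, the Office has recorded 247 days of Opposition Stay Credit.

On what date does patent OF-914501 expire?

Earliest priority filing: 7 July 1986.
Base term: 7 July 1986 + 20 years → 7 July 2006.
Opposition Stay Credit: +247 days → 11 March 2007.

March 11, 2007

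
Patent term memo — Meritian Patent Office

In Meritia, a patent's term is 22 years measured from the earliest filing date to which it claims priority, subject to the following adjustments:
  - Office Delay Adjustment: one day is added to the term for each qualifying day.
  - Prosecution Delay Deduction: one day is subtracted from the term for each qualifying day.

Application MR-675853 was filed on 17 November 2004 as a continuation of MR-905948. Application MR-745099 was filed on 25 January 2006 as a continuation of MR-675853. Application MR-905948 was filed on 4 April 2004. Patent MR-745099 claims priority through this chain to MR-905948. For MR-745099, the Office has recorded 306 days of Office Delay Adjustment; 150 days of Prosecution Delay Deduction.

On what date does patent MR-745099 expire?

Earliest priority filing: 4 April 2004.
Base term: 4 April 2004 + 22 years → 4 April 2026.
Office Delay Adjustment: +306 days → 4 February 2027.
Prosecution Delay Deduction: −150 days → 7 September 2026.

2026-09-07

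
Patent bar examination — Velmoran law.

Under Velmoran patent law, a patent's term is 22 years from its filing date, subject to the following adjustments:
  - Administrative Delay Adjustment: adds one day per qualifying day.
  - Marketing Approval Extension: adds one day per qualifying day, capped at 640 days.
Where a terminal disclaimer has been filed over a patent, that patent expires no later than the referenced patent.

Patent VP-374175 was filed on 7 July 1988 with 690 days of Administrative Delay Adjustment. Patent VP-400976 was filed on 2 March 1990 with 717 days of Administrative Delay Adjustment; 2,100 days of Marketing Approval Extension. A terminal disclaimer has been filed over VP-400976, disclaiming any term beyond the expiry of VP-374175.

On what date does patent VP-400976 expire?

May 27, 2012

Natural term of VP-400976:
  Base: filing + 22 years → 2 March 2012.
  Administrative Delay Adjustment: +717 days → 17 February 2014.
  Marketing Approval Extension: 2100 days claimed exceeds the 640-day cap, so +640 days → 19 November 2015.
Expiry of referenced patent VP-374175:
  Base: filing + 22 years → 7 July 2010.
  Administrative Delay Adjustment: +690 days → 27 May 2012.
Terminal disclaimer: VP-400976 expires on the earlier of 19 November 2015 and 27 May 2012.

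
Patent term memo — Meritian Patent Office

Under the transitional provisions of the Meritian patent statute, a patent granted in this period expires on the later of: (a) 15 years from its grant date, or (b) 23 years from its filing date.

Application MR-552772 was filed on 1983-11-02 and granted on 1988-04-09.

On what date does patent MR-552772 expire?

November 2, 2006

(a) grant + 15 years → 9 April 2003.
(b) filing + 23 years → 2 November 2006.
Later of the two: 2 November 2006.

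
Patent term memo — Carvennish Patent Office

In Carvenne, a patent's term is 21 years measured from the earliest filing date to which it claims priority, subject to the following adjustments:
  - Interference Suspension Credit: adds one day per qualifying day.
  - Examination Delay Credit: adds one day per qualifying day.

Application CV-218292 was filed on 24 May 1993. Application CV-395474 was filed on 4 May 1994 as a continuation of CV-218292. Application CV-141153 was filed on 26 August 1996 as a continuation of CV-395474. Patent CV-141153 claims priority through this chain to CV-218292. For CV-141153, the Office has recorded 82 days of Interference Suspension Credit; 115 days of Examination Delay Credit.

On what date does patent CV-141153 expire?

Earliest priority filing: 24 May 1993.
Base term: 24 May 1993 + 21 years → 24 May 2014.
Interference Suspension Credit: +82 days → 14 August 2014.
Examination Delay Credit: +115 days → 7 December 2014.

2014-12-07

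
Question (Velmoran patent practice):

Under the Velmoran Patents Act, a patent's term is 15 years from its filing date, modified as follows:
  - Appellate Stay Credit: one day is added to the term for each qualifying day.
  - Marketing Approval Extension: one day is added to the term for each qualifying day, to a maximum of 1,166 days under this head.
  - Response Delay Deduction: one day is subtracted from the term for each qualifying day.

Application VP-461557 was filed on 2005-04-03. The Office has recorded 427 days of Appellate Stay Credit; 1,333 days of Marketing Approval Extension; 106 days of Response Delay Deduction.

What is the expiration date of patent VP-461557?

Base term: filing date + 15 years → 3 April 2020.
Appellate Stay Credit: +427 days → 4 June 2021.
Marketing Approval Extension: 1333 days claimed exceeds the 1166-day cap, so +1166 days → 13 August 2024.
Response Delay Deduction: −106 days → 29 April 2024.

April 29, 2024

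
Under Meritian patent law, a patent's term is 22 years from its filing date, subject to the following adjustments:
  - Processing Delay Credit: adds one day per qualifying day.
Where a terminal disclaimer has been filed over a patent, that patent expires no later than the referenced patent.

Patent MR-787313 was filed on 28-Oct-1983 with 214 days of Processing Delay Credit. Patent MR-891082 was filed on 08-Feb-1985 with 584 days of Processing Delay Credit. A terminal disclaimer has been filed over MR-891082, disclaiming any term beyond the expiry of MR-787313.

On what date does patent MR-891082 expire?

Natural term of MR-891082:
  Base: filing + 22 years → 8 February 2007.
  Processing Delay Credit: +584 days → 14 September 2008.
Expiry of referenced patent MR-787313:
  Base: filing + 22 years → 28 October 2005.
  Processing Delay Credit: +214 days → 30 May 2006.
Terminal disclaimer: MR-891082 expires on the earlier of 14 September 2008 and 30 May 2006.

2006-05-30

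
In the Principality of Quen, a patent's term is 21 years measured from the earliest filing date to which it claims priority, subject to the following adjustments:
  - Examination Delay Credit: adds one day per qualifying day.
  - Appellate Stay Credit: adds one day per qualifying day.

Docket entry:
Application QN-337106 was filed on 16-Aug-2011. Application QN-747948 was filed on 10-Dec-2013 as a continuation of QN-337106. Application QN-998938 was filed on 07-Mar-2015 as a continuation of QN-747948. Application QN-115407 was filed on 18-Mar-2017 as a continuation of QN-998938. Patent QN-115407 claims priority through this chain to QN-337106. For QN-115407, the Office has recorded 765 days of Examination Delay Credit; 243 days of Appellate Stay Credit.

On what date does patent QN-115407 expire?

2035-05-21

Earliest priority filing: 16 August 2011.
Base term: 16 August 2011 + 21 years → 16 August 2032.
Examination Delay Credit: +765 days → 20 September 2034.
Appellate Stay Credit: +243 days → 21 May 2035.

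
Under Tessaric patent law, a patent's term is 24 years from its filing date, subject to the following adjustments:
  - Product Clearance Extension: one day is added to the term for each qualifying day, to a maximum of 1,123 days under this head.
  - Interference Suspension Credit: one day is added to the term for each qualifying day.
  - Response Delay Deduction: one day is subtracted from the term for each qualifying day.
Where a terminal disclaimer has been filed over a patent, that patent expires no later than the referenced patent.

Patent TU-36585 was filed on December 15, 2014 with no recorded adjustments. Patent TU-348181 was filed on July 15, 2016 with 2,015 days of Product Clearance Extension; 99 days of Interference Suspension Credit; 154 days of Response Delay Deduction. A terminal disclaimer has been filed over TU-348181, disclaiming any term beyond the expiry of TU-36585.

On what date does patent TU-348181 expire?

Natural term of TU-348181:
  Base: filing + 24 years → 15 July 2040.
  Product Clearance Extension: 2015 days claimed exceeds the 1123-day cap, so +1123 days → 12 August 2043.
  Interference Suspension Credit: +99 days → 19 November 2043.
  Response Delay Deduction: −154 days → 18 June 2043.
Expiry of referenced patent TU-36585:
  Base: filing + 24 years → 15 December 2038.
Terminal disclaimer: TU-348181 expires on the earlier of 18 June 2043 and 15 December 2038.

December 15, 2038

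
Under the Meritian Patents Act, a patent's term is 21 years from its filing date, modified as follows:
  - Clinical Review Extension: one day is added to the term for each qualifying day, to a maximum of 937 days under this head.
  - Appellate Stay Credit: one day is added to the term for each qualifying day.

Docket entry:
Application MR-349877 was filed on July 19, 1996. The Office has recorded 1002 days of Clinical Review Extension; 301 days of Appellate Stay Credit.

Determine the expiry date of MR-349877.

Base term: filing date + 21 years → 19 July 2017.
Clinical Review Extension: 1002 days claimed exceeds the 937-day cap, so +937 days → 11 February 2020.
Appellate Stay Credit: +301 days → 8 December 2020.

2020-12-08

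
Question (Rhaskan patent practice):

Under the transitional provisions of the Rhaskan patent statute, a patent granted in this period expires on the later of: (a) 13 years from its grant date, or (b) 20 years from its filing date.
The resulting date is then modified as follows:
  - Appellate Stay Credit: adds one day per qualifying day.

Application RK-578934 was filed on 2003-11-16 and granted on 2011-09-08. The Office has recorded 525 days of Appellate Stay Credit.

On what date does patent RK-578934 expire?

February 15, 2026

(a) grant + 13 years → 8 September 2024.
(b) filing + 20 years → 16 November 2023.
Later of the two: 8 September 2024.
Appellate Stay Credit: +525 days → 15 February 2026.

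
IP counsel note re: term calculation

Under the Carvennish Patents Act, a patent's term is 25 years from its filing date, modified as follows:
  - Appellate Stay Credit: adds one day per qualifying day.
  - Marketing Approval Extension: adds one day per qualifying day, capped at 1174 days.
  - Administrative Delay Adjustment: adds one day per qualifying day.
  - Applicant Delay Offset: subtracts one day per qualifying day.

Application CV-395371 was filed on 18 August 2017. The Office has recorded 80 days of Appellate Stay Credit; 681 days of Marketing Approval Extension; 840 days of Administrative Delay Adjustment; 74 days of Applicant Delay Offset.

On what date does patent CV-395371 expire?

October 23, 2046

Base term: filing date + 25 years → 18 August 2042.
Appellate Stay Credit: +80 days → 6 November 2042.
Marketing Approval Extension: 681 days (within the 1174-day cap) → +681 days → 17 September 2044.
Administrative Delay Adjustment: +840 days → 5 January 2047.
Applicant Delay Offset: −74 days → 23 October 2046.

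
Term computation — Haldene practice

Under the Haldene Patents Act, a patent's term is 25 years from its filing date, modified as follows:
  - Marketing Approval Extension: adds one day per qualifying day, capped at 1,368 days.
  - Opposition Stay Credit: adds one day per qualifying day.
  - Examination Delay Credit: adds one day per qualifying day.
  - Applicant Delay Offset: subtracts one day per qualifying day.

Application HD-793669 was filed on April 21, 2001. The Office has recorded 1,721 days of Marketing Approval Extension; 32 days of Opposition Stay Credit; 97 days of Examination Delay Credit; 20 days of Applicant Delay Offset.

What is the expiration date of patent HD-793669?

May 7, 2030

Base term: filing date + 25 years → 21 April 2026.
Marketing Approval Extension: 1721 days claimed exceeds the 1368-day cap, so +1368 days → 18 January 2030.
Opposition Stay Credit: +32 days → 19 February 2030.
Examination Delay Credit: +97 days → 27 May 2030.
Applicant Delay Offset: −20 days → 7 May 2030.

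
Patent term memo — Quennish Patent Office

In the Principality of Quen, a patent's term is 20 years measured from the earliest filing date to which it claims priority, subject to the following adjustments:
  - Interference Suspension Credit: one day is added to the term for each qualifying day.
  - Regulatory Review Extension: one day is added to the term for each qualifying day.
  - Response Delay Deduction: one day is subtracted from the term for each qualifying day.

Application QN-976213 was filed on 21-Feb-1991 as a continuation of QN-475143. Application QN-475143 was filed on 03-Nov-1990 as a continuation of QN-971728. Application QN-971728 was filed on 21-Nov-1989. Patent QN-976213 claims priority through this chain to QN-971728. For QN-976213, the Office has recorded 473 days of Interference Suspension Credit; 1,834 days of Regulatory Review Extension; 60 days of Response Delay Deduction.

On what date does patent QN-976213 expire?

2016-01-16

Earliest priority filing: 21 November 1989.
Base term: 21 November 1989 + 20 years → 21 November 2009.
Interference Suspension Credit: +473 days → 9 March 2011.
Regulatory Review Extension: +1834 days → 16 March 2016.
Response Delay Deduction: −60 days → 16 January 2016.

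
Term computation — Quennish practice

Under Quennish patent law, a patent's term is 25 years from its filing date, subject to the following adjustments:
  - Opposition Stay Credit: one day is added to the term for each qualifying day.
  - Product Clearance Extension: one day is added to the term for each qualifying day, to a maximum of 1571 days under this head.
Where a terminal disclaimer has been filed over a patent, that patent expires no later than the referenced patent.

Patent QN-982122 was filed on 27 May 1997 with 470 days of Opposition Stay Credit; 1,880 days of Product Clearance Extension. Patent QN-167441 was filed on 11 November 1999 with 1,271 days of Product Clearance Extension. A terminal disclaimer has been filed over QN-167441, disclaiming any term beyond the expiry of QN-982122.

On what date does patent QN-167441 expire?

2027-12-28

Natural term of QN-167441:
  Base: filing + 25 years → 11 November 2024.
  Product Clearance Extension: 1271 days (within the 1571-day cap) → +1271 days → 5 May 2028.
Expiry of referenced patent QN-982122:
  Base: filing + 25 years → 27 May 2022.
  Opposition Stay Credit: +470 days → 9 September 2023.
  Product Clearance Extension: 1880 days claimed exceeds the 1571-day cap, so +1571 days → 28 December 2027.
Terminal disclaimer: QN-167441 expires on the earlier of 5 May 2028 and 28 December 2027.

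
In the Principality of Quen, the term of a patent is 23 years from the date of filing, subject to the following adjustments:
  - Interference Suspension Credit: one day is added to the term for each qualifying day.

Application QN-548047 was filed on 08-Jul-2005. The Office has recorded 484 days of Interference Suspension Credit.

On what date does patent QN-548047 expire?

Base term: filing date + 23 years → 8 July 2028.
Interference Suspension Credit: +484 days → 4 November 2029.

2029-11-04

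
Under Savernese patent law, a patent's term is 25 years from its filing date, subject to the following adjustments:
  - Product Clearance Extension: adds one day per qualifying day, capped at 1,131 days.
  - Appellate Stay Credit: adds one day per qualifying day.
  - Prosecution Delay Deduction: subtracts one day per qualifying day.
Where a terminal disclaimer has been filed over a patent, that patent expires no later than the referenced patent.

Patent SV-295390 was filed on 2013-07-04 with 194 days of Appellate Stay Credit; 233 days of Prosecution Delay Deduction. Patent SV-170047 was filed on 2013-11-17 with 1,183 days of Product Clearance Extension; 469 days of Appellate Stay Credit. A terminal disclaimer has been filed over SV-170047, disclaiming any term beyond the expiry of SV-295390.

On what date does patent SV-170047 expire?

2038-05-26

Natural term of SV-170047:
  Base: filing + 25 years → 17 November 2038.
  Product Clearance Extension: 1183 days claimed exceeds the 1131-day cap, so +1131 days → 22 December 2041.
  Appellate Stay Credit: +469 days → 5 April 2043.
Expiry of referenced patent SV-295390:
  Base: filing + 25 years → 4 July 2038.
  Appellate Stay Credit: +194 days → 14 January 2039.
  Prosecution Delay Deduction: −233 days → 26 May 2038.
Terminal disclaimer: SV-170047 expires on the earlier of 5 April 2043 and 26 May 2038.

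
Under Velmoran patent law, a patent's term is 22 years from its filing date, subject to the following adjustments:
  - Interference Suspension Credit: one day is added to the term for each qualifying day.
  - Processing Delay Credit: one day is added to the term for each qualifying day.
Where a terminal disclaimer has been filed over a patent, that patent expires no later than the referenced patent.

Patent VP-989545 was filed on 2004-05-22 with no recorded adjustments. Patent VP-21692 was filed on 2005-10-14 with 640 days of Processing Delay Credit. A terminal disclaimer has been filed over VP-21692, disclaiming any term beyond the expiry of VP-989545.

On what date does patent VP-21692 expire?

Natural term of VP-21692:
  Base: filing + 22 years → 14 October 2027.
  Processing Delay Credit: +640 days → 15 July 2029.
Expiry of referenced patent VP-989545:
  Base: filing + 22 years → 22 May 2026.
Terminal disclaimer: VP-21692 expires on the earlier of 15 July 2029 and 22 May 2026.

May 22, 2026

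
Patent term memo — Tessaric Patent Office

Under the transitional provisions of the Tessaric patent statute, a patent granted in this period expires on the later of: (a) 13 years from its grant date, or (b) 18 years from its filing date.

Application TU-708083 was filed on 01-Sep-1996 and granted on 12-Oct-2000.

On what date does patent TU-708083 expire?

(a) grant + 13 years → 12 October 2013.
(b) filing + 18 years → 1 September 2014.
Later of the two: 1 September 2014.

September 1, 2014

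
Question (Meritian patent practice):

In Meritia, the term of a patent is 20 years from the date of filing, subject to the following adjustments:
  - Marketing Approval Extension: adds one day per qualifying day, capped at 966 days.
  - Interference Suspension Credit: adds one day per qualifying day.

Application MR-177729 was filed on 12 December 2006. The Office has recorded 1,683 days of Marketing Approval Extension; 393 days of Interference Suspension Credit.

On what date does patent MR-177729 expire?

September 1, 2030

Base term: filing date + 20 years → 12 December 2026.
Marketing Approval Extension: 1683 days claimed exceeds the 966-day cap, so +966 days → 4 August 2029.
Interference Suspension Credit: +393 days → 1 September 2030.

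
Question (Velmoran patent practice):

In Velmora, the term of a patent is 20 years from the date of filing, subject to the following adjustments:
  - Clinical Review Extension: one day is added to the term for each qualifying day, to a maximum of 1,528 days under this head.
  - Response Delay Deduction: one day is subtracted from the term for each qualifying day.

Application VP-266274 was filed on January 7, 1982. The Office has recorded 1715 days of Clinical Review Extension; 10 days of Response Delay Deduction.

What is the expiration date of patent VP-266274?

Base term: filing date + 20 years → 7 January 2002.
Clinical Review Extension: 1715 days claimed exceeds the 1528-day cap, so +1528 days → 15 March 2006.
Response Delay Deduction: −10 days → 5 March 2006.

March 5, 2006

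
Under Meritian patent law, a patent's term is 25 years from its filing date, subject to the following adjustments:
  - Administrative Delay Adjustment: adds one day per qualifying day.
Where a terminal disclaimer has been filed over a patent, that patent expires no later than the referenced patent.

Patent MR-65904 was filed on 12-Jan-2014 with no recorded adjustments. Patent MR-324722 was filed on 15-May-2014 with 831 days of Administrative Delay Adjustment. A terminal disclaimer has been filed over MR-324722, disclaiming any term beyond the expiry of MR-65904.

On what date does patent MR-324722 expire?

Natural term of MR-324722:
  Base: filing + 25 years → 15 May 2039.
  Administrative Delay Adjustment: +831 days → 23 August 2041.
Expiry of referenced patent MR-65904:
  Base: filing + 25 years → 12 January 2039.
Terminal disclaimer: MR-324722 expires on the earlier of 23 August 2041 and 12 January 2039.

2039-01-12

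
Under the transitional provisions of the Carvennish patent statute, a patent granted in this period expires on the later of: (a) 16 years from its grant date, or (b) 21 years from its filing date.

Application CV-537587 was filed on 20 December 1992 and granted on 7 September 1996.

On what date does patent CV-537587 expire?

(a) grant + 16 years → 7 September 2012.
(b) filing + 21 years → 20 December 2013.
Later of the two: 20 December 2013.

December 20, 2013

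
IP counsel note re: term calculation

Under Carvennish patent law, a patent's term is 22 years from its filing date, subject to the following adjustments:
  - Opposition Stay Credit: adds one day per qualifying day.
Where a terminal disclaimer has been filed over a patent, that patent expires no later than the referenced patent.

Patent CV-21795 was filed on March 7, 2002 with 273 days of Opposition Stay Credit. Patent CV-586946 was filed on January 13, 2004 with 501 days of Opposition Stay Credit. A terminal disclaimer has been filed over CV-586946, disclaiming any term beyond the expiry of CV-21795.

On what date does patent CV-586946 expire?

December 5, 2024

Natural term of CV-586946:
  Base: filing + 22 years → 13 January 2026.
  Opposition Stay Credit: +501 days → 29 May 2027.
Expiry of referenced patent CV-21795:
  Base: filing + 22 years → 7 March 2024.
  Opposition Stay Credit: +273 days → 5 December 2024.
Terminal disclaimer: CV-586946 expires on the earlier of 29 May 2027 and 5 December 2024.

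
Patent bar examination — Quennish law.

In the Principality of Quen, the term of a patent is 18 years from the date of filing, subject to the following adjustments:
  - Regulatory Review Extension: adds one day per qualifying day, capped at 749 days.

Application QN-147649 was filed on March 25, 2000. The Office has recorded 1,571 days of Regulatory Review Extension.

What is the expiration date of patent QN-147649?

Base term: filing date + 18 years → 25 March 2018.
Regulatory Review Extension: 1571 days claimed exceeds the 749-day cap, so +749 days → 12 April 2020.

2020-04-12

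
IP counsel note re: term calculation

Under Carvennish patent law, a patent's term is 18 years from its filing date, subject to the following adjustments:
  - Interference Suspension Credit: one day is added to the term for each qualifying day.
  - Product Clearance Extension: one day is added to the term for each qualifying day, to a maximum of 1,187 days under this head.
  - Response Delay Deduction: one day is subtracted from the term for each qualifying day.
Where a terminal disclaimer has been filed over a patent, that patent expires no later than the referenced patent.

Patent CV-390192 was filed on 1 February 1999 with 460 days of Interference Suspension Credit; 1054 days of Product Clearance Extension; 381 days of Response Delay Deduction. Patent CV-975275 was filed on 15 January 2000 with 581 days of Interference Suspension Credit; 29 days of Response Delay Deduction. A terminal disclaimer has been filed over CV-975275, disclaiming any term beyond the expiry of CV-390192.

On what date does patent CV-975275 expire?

July 21, 2019

Natural term of CV-975275:
  Base: filing + 18 years → 15 January 2018.
  Interference Suspension Credit: +581 days → 19 August 2019.
  Response Delay Deduction: −29 days → 21 July 2019.
Expiry of referenced patent CV-390192:
  Base: filing + 18 years → 1 February 2017.
  Interference Suspension Credit: +460 days → 7 May 2018.
  Product Clearance Extension: 1054 days (within the 1187-day cap) → +1054 days → 26 March 2021.
  Response Delay Deduction: −381 days → 10 March 2020.
Terminal disclaimer: CV-975275 expires on the earlier of 21 July 2019 and 10 March 2020.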